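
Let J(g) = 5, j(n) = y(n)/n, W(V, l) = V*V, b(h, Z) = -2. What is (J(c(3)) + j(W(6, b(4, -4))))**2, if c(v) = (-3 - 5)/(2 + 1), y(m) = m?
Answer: 36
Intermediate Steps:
W(V, l) = V**2
j(n) = 1 (j(n) = n/n = 1)
c(v) = -8/3
(J(c(3)) + j(W(6, b(4, -4))))**2 = (5 + 1)**2 = 6**2 = 36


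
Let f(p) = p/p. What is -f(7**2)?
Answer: -1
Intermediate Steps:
f(p) = 1
-f(7**2) = -1*1 = -1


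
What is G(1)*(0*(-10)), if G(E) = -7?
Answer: 0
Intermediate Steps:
G(1)*(0*(-10)) = -0*(-10) = -7*0 = 0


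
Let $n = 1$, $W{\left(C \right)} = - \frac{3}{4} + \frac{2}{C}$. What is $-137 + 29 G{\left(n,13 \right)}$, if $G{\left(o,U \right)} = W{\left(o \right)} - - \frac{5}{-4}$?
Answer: $-137$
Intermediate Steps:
$W{\left(C \right)} = - \frac{3}{4} + \frac{2}{C}$ ($W{\left(C \right)} = \left(-3\right) \frac{1}{4} + \frac{2}{C} = - \frac{3}{4} + \frac{2}{C}$)
$G{\left(o,U \right)} = -2 + \frac{2}{o}$ ($G{\left(o,U \right)} = \left(- \frac{3}{4} + \frac{2}{o}\right) - - \frac{5}{-4} = \left(- \frac{3}{4} + \frac{2}{o}\right) - \left(-5\right) \left(- \frac{1}{4}\right) = \left(- \frac{3}{4} + \frac{2}{o}\right) - \frac{5}{4} = -2 + \frac{2}{o}$)
$-137 + 29 G{\left(n,13 \right)} = -137 + 29 \left(-2 + \frac{2}{1}\right) = -137 + 29 \left(-2 + 2 \cdot 1\right) = -137 + 29 \left(-2 + 2\right) = -137 + 29 \cdot 0 = -137 + 0 = -137$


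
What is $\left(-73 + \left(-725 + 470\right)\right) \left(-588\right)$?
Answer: $192864$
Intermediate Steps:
$\left(-73 + \left(-725 + 470\right)\right) \left(-588\right) = \left(-73 - 255\right) \left(-588\right) = \left(-328\right) \left(-588\right) = 192864$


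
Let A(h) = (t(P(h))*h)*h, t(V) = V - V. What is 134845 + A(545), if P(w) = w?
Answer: 134845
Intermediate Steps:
t(V) = 0
A(h) = 0 (A(h) = (0*h)*h = 0*h = 0)
134845 + A(545) = 134845 + 0 = 134845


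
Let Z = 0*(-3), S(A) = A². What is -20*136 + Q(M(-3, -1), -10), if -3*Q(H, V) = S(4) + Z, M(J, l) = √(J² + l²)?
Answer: -8176/3 ≈ -2725.3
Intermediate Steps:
Z = 0
Q(H, V) = -16/3 (Q(H, V) = -(4² + 0)/3 = -(16 + 0)/3 = -⅓*16 = -16/3)
-20*136 + Q(M(-3, -1), -10) = -20*136 - 16/3 = -2720 - 16/3 = -8176/3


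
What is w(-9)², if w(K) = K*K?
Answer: 6561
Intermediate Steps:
w(K) = K²
w(-9)² = ((-9)²)² = 81² = 6561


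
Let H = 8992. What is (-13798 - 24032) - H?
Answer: -46822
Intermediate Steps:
(-13798 - 24032) - H = (-13798 - 24032) - 1*8992 = -37830 - 8992 = -46822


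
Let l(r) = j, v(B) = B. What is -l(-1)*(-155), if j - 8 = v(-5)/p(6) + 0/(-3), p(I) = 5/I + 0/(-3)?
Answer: 310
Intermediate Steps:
p(I) = 5/I (p(I) = 5/I + 0*(-1/3) = 5/I + 0 = 5/I)
j = 2 (j = 8 + (-5/(5/6) + 0/(-3)) = 8 + (-5/(5*(1/6)) + 0*(-1/3)) = 8 + (-5/5/6 + 0) = 8 + (-5*6/5 + 0) = 8 + (-6 + 0) = 8 - 6 = 2)
l(r) = 2
-l(-1)*(-155) = -2*(-155) = -1*(-310) = 310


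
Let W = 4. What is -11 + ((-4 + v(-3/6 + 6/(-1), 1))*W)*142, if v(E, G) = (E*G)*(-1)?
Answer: 1409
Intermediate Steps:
v(E, G) = -E*G
-11 + ((-4 + v(-3/6 + 6/(-1), 1))*W)*142 = -11 + ((-4 - 1*(-3/6 + 6/(-1))*1)*4)*142 = -11 + ((-4 - 1*(-3*⅙ + 6*(-1))*1)*4)*142 = -11 + ((-4 - 1*(-½ - 6)*1)*4)*142 = -11 + ((-4 - 1*(-13/2)*1)*4)*142 = -11 + ((-4 + 13/2)*4)*142 = -11 + ((5/2)*4)*142 = -11 + 10*142 = -11 + 1420 = 1409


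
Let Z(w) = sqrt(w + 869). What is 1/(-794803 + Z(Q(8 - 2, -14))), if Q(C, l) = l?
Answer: -794803/631711807954 - 3*sqrt(95)/631711807954 ≈ -1.2582e-6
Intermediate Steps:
Z(w) = sqrt(869 + w)
1/(-794803 + Z(Q(8 - 2, -14))) = 1/(-794803 + sqrt(869 - 14)) = 1/(-794803 + sqrt(855)) = 1/(-794803 + 3*sqrt(95))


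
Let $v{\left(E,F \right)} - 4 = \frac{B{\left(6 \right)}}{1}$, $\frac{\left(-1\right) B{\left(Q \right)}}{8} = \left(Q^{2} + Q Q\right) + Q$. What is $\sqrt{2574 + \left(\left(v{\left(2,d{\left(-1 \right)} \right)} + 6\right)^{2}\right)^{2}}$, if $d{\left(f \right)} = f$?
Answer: $\sqrt{142125986590} \approx 3.77 \cdot 10^{5}$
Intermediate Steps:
$B{\left(Q \right)} = - 16 Q^{2} - 8 Q$ ($B{\left(Q \right)} = - 8 \left(\left(Q^{2} + Q Q\right) + Q\right) = - 8 \left(\left(Q^{2} + Q^{2}\right) + Q\right) = - 8 \left(2 Q^{2} + Q\right) = - 8 \left(Q + 2 Q^{2}\right) = - 16 Q^{2} - 8 Q$)
$v{\left(E,F \right)} = -620$ ($v{\left(E,F \right)} = 4 + \frac{\left(-8\right) 6 \left(1 + 2 \cdot 6\right)}{1} = 4 + \left(-8\right) 6 \left(1 + 12\right) 1 = 4 + \left(-8\right) 6 \cdot 13 \cdot 1 = 4 - 624 = -620$)
$\sqrt{2574 + \left(\left(v{\left(2,d{\left(-1 \right)} \right)} + 6\right)^{2}\right)^{2}} = \sqrt{2574 + \left(\left(-620 + 6\right)^{2}\right)^{2}} = \sqrt{2574 + \left(\left(-614\right)^{2}\right)^{2}} = \sqrt{2574 + 376996^{2}} = \sqrt{2574 + 142125984016} = \sqrt{142125986590}$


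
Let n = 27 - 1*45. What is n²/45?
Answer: 36/5 ≈ 7.2000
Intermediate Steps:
n = -18 (n = 27 - 45 = -18)
n²/45 = (-18)²/45 = 324*(1/45) = 36/5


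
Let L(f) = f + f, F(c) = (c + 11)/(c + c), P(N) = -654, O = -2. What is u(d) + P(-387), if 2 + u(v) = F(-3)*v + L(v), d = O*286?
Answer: -3112/3 ≈ -1037.3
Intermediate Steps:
F(c) = (11 + c)/(2*c) (F(c) = (11 + c)/((2*c)) = (11 + c)*(1/(2*c)) = (11 + c)/(2*c))
d = -572 (d = -2*286 = -572)
L(f) = 2*f
u(v) = -2 + 2*v/3 (u(v) = -2 + (((1/2)*(11 - 3)/(-3))*v + 2*v) = -2 + (((1/2)*(-1/3)*8)*v + 2*v) = -2 + (-4*v/3 + 2*v) = -2 + 2*v/3)
u(d) + P(-387) = (-2 + (2/3)*(-572)) - 654 = (-2 - 1144/3) - 654 = -1150/3 - 654 = -3112/3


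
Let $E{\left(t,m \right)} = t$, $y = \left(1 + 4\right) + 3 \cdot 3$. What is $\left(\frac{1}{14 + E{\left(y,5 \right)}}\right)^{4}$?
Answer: $\frac{1}{614656} \approx 1.6269 \cdot 10^{-6}$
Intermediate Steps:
$y = 14$ ($y = 5 + 9 = 14$)
$\left(\frac{1}{14 + E{\left(y,5 \right)}}\right)^{4} = \left(\frac{1}{14 + 14}\right)^{4} = \left(\frac{1}{28}\right)^{4} = \frac{1}{614656}$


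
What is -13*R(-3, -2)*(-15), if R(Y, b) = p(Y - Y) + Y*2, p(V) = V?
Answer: -1170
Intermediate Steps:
R(Y, b) = 2*Y (R(Y, b) = (Y - Y) + Y*2 = 0 + 2*Y = 2*Y)
-13*R(-3, -2)*(-15) = -26*(-3)*(-15) = -13*(-6)*(-15) = 78*(-15) = -1170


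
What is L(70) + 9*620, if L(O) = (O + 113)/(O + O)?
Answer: 781383/140 ≈ 5581.3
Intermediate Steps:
L(O) = (113 + O)/(2*O) (L(O) = (113 + O)/((2*O)) = (113 + O)*(1/(2*O)) = (113 + O)/(2*O))
L(70) + 9*620 = (½)*(113 + 70)/70 + 9*620 = (½)*(1/70)*183 + 5580 = 183/140 + 5580 = 781383/140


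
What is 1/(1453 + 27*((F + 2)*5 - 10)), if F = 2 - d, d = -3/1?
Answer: 1/2128 ≈ 0.00046992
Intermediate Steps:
d = -3 (d = -3*1 = -3)
F = 5 (F = 2 - 1*(-3) = 2 + 3 = 5)
1/(1453 + 27*((F + 2)*5 - 10)) = 1/(1453 + 27*((5 + 2)*5 - 10)) = 1/(1453 + 27*(7*5 - 10)) = 1/(1453 + 27*(35 - 10)) = 1/(1453 + 27*25) = 1/(1453 + 675) = 1/2128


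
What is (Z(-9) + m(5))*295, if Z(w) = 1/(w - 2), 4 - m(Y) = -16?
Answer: 64605/11 ≈ 5873.2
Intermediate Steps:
m(Y) = 20 (m(Y) = 4 - 1*(-16) = 4 + 16 = 20)
Z(w) = 1/(-2 + w)
(Z(-9) + m(5))*295 = (1/(-2 - 9) + 20)*295 = (1/(-11) + 20)*295 = (-1/11 + 20)*295 = (219/11)*295 = 64605/11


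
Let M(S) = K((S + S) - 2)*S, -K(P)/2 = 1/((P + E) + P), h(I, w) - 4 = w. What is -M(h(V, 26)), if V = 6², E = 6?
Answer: 30/61 ≈ 0.49180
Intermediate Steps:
V = 36
h(I, w) = 4 + w
K(P) = -2/(6 + 2*P) (K(P) = -2/((P + 6) + P) = -2/((6 + P) + P) = -2/(6 + 2*P))
M(S) = -S/(1 + 2*S) (M(S) = (-1/(3 + ((S + S) - 2)))*S = (-1/(3 + (2*S - 2)))*S = (-1/(3 + (-2 + 2*S)))*S = (-1/(1 + 2*S))*S = -S/(1 + 2*S))
-M(h(V, 26)) = -(-1)*(4 + 26)/(1 + 2*(4 + 26)) = -(-1)*30/(1 + 2*30) = -(-1)*30/(1 + 60) = -(-1)*30/61 = -1*(-30/61) = 30/61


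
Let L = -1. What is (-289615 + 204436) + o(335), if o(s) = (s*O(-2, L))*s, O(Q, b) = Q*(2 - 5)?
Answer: 588171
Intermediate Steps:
O(Q, b) = -3*Q (O(Q, b) = Q*(-3) = -3*Q)
o(s) = 6*s² (o(s) = (s*(-3*(-2)))*s = (s*6)*s = (6*s)*s = 6*s²)
(-289615 + 204436) + o(335) = (-289615 + 204436) + 6*335² = -85179 + 6*112225 = -85179 + 673350 = 588171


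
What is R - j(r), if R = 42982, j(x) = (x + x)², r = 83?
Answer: 15426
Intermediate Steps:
j(x) = 4*x² (j(x) = (2*x)² = 4*x²)
R - j(r) = 42982 - 4*83² = 42982 - 4*6889 = 42982 - 1*27556 = 42982 - 27556 = 15426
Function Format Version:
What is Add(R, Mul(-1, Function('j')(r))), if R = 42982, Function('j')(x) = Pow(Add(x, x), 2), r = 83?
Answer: 15426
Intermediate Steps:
Function('j')(x) = Mul(4, Pow(x, 2)) (Function('j')(x) = Pow(Mul(2, x), 2) = Mul(4, Pow(x, 2)))
Add(R, Mul(-1, Function('j')(r))) = Add(42982, Mul(-1, Mul(4, Pow(83, 2)))) = Add(42982, Mul(-1, Mul(4, 6889))) = Add(42982, Mul(-1, 27556)) = Add(42982, -27556) = 15426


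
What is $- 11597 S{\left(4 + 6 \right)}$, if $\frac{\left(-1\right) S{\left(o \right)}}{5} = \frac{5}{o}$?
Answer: $\frac{57985}{2} \approx 28993.0$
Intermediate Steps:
$S{\left(o \right)} = - \frac{25}{o}$ ($S{\left(o \right)} = - 5 \frac{5}{o} = - \frac{25}{o}$)
$- 11597 S{\left(4 + 6 \right)} = - 11597 \left(- \frac{25}{4 + 6}\right) = - 11597 \left(- \frac{25}{10}\right) = - 11597 \left(\left(-25\right) \frac{1}{10}\right) = \left(-11597\right) \left(- \frac{5}{2}\right) = \frac{57985}{2}$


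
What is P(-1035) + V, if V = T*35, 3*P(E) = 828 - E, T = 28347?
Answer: 992766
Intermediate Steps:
P(E) = 276 - E/3 (P(E) = (828 - E)/3 = 276 - E/3)
V = 992145 (V = 28347*35 = 992145)
P(-1035) + V = (276 - 1/3*(-1035)) + 992145 = (276 + 345) + 992145 = 621 + 992145 = 992766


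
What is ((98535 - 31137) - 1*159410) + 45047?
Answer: -46965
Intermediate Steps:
((98535 - 31137) - 1*159410) + 45047 = (67398 - 159410) + 45047 = -92012 + 45047 = -46965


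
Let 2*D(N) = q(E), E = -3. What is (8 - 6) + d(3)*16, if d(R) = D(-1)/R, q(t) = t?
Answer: -6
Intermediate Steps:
D(N) = -3/2 (D(N) = (½)*(-3) = -3/2)
d(R) = -3/(2*R)
(8 - 6) + d(3)*16 = (8 - 6) - 3/2/3*16 = 2 - 3/2*⅓*16 = 2 - ½*16 = 2 - 8 = -6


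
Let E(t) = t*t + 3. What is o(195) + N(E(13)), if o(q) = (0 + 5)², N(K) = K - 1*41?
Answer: 156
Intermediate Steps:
E(t) = 3 + t² (E(t) = t² + 3 = 3 + t²)
N(K) = -41 + K (N(K) = K - 41 = -41 + K)
o(q) = 25 (o(q) = 5² = 25)
o(195) + N(E(13)) = 25 + (-41 + (3 + 13²)) = 25 + (-41 + (3 + 169)) = 25 + (-41 + 172) = 25 + 131 = 156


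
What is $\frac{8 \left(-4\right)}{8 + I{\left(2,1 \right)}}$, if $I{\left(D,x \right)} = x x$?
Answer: $- \frac{32}{9} \approx -3.5556$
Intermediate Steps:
$I{\left(D,x \right)} = x^{2}$
$\frac{8 \left(-4\right)}{8 + I{\left(2,1 \right)}} = \frac{8 \left(-4\right)}{8 + 1^{2}} = - \frac{32}{8 + 1} = - \frac{32}{9}$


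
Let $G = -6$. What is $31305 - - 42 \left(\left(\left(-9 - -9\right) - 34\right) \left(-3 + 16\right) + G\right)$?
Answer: $12489$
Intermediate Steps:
$31305 - - 42 \left(\left(\left(-9 - -9\right) - 34\right) \left(-3 + 16\right) + G\right) = 31305 - - 42 \left(\left(\left(-9 - -9\right) - 34\right) \left(-3 + 16\right) - 6\right) = 31305 - - 42 \left(\left(\left(-9 + 9\right) - 34\right) 13 - 6\right) = 31305 - - 42 \left(\left(0 - 34\right) 13 - 6\right) = 31305 - - 42 \left(\left(-34\right) 13 - 6\right) = 31305 - - 42 \left(-442 - 6\right) = 31305 - \left(-42\right) \left(-448\right) = 31305 - 18816 = 12489$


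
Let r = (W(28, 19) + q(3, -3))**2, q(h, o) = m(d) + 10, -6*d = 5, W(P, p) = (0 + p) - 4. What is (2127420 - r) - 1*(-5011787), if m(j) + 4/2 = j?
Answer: 256993763/36 ≈ 7.1387e+6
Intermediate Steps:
W(P, p) = -4 + p (W(P, p) = p - 4 = -4 + p)
d = -5/6 (d = -1/6*5 = -5/6 ≈ -0.83333)
m(j) = -2 + j
q(h, o) = 43/6 (q(h, o) = (-2 - 5/6) + 10 = -17/6 + 10 = 43/6)
r = 17689/36 (r = ((-4 + 19) + 43/6)**2 = (15 + 43/6)**2 = (133/6)**2 = 17689/36 ≈ 491.36)
(2127420 - r) - 1*(-5011787) = (2127420 - 1*17689/36) - 1*(-5011787) = (2127420 - 17689/36) + 5011787 = 76569431/36 + 5011787 = 256993763/36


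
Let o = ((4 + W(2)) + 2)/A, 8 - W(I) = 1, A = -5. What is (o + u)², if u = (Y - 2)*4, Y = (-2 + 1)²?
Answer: 1089/25 ≈ 43.560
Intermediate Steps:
W(I) = 7 (W(I) = 8 - 1*1 = 8 - 1 = 7)
Y = 1 (Y = (-1)² = 1)
o = -13/5 (o = ((4 + 7) + 2)/(-5) = (11 + 2)*(-⅕) = 13*(-⅕) = -13/5 ≈ -2.6000)
u = -4 (u = (1 - 2)*4 = -1*4 = -4)
(o + u)² = (-13/5 - 4)² = (-33/5)² = 1089/25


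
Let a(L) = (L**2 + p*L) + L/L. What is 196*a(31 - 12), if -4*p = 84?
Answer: -7252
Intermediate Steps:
p = -21 (p = -1/4*84 = -21)
a(L) = 1 + L**2 - 21*L (a(L) = (L**2 - 21*L) + L/L = (L**2 - 21*L) + 1 = 1 + L**2 - 21*L)
196*a(31 - 12) = 196*(1 + (31 - 12)**2 - 21*(31 - 12)) = 196*(1 + 19**2 - 21*19) = 196*(1 + 361 - 399) = 196*(-37) = -7252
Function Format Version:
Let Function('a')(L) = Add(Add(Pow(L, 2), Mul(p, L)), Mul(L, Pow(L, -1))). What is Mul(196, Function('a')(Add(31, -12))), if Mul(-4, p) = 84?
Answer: -7252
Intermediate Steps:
p = -21 (p = Mul(Rational(-1, 4), 84) = -21)
Function('a')(L) = Add(1, Pow(L, 2), Mul(-21, L)) (Function('a')(L) = Add(Add(Pow(L, 2), Mul(-21, L)), Mul(L, Pow(L, -1))) = Add(Add(Pow(L, 2), Mul(-21, L)), 1) = Add(1, Pow(L, 2), Mul(-21, L)))
Mul(196, Function('a')(Add(31, -12))) = Mul(196, Add(1, Pow(Add(31, -12), 2), Mul(-21, Add(31, -12)))) = Mul(196, Add(1, Pow(19, 2), Mul(-21, 19))) = Mul(196, Add(1, 361, -399)) = Mul(196, -37) = -7252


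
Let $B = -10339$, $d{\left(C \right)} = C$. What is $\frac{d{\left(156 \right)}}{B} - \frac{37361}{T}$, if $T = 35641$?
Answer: $- \frac{391835375}{368492299} \approx -1.0633$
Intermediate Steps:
$\frac{d{\left(156 \right)}}{B} - \frac{37361}{T} = \frac{156}{-10339} - \frac{37361}{35641} = 156 \left(- \frac{1}{10339}\right) - \frac{37361}{35641} = - \frac{156}{10339} - \frac{37361}{35641} = - \frac{391835375}{368492299}$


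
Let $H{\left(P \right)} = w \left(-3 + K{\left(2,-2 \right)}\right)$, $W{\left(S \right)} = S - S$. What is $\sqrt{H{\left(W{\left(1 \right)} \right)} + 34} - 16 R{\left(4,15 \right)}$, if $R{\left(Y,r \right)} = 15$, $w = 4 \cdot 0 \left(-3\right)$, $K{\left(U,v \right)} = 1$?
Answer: $-240 + \sqrt{34} \approx -234.17$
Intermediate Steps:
$W{\left(S \right)} = 0$
$w = 0$ ($w = 0 \left(-3\right) = 0$)
$H{\left(P \right)} = 0$ ($H{\left(P \right)} = 0 \left(-3 + 1\right) = 0 \left(-2\right) = 0$)
$\sqrt{H{\left(W{\left(1 \right)} \right)} + 34} - 16 R{\left(4,15 \right)} = \sqrt{0 + 34} - 240 = \sqrt{34} - 240 = -240 + \sqrt{34}$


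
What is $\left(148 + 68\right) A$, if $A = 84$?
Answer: $18144$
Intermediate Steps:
$\left(148 + 68\right) A = \left(148 + 68\right) 84 = 216 \cdot 84 = 18144$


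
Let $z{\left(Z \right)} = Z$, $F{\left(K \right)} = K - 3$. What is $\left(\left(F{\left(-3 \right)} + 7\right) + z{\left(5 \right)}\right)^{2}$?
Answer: $36$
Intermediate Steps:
$F{\left(K \right)} = -3 + K$
$\left(\left(F{\left(-3 \right)} + 7\right) + z{\left(5 \right)}\right)^{2} = \left(\left(\left(-3 - 3\right) + 7\right) + 5\right)^{2} = \left(\left(-6 + 7\right) + 5\right)^{2} = \left(1 + 5\right)^{2} = 6^{2} = 36$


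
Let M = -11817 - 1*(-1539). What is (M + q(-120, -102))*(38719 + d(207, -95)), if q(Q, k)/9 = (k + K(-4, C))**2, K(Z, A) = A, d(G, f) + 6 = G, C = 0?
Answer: 3244293360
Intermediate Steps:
d(G, f) = -6 + G
M = -10278 (M = -11817 + 1539 = -10278)
q(Q, k) = 9*k**2 (q(Q, k) = 9*(k + 0)**2 = 9*k**2)
(M + q(-120, -102))*(38719 + d(207, -95)) = (-10278 + 9*(-102)**2)*(38719 + (-6 + 207)) = (-10278 + 9*10404)*(38719 + 201) = (-10278 + 93636)*38920 = 83358*38920 = 3244293360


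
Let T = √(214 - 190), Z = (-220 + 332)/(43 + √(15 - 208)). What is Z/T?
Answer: 14*√6*(43 - I*√193)/3063 ≈ 0.48142 - 0.15554*I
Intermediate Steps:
Z = 112/(43 + I*√193) (Z = 112/(43 + √(-193)) = 112/(43 + I*√193) ≈ 2.3585 - 0.76198*I)
T = 2*√6 (T = √24 = 2*√6 ≈ 4.8990)
Z/T = (2408/1021 - 56*I*√193/1021)/((2*√6)) = (2408/1021 - 56*I*√193/1021)*(√6/12) = √6*(2408/1021 - 56*I*√193/1021)/12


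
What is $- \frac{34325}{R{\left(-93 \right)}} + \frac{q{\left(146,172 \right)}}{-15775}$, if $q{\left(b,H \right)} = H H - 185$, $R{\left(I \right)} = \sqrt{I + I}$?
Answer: $- \frac{29399}{15775} + \frac{34325 i \sqrt{186}}{186} \approx -1.8636 + 2516.8 i$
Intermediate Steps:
$R{\left(I \right)} = \sqrt{2} \sqrt{I}$ ($R{\left(I \right)} = \sqrt{2 I} = \sqrt{2} \sqrt{I}$)
$q{\left(b,H \right)} = -185 + H^{2}$ ($q{\left(b,H \right)} = H^{2} - 185 = -185 + H^{2}$)
$- \frac{34325}{R{\left(-93 \right)}} + \frac{q{\left(146,172 \right)}}{-15775} = - \frac{34325}{\sqrt{2} \sqrt{-93}} + \frac{-185 + 172^{2}}{-15775} = - \frac{34325}{\sqrt{2} i \sqrt{93}} + \left(-185 + 29584\right) \left(- \frac{1}{15775}\right) = - \frac{34325}{i \sqrt{186}} + 29399 \left(- \frac{1}{15775}\right) = - 34325 \left(- \frac{i \sqrt{186}}{186}\right) - \frac{29399}{15775} = \frac{34325 i \sqrt{186}}{186} - \frac{29399}{15775} = - \frac{29399}{15775} + \frac{34325 i \sqrt{186}}{186}$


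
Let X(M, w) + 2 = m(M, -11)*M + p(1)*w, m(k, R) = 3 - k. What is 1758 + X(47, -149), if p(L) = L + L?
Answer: -610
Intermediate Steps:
p(L) = 2*L
X(M, w) = -2 + 2*w + M*(3 - M) (X(M, w) = -2 + ((3 - M)*M + (2*1)*w) = -2 + (M*(3 - M) + 2*w) = -2 + (2*w + M*(3 - M)) = -2 + 2*w + M*(3 - M))
1758 + X(47, -149) = 1758 + (-2 + 2*(-149) - 1*47*(-3 + 47)) = 1758 + (-2 - 298 - 1*47*44) = 1758 + (-2 - 298 - 2068) = 1758 - 2368 = -610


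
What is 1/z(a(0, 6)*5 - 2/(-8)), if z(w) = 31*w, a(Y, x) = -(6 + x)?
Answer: -4/7409 ≈ -0.00053988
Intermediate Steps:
a(Y, x) = -6 - x
1/z(a(0, 6)*5 - 2/(-8)) = 1/(31*((-6 - 1*6)*5 - 2/(-8))) = 1/(31*((-6 - 6)*5 - 2*(-⅛))) = 1/(31*(-12*5 + ¼)) = 1/(31*(-60 + ¼)) = 1/(31*(-239/4)) = 1/(-7409/4) = -4/7409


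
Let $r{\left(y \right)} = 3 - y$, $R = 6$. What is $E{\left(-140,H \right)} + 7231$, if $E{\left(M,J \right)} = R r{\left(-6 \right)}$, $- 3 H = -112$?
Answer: $7285$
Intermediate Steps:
$H = \frac{112}{3}$ ($H = \left(- \frac{1}{3}\right) \left(-112\right) = \frac{112}{3} \approx 37.333$)
$E{\left(M,J \right)} = 54$ ($E{\left(M,J \right)} = 6 \left(3 - -6\right) = 6 \left(3 + 6\right) = 6 \cdot 9 = 54$)
$E{\left(-140,H \right)} + 7231 = 54 + 7231 = 7285$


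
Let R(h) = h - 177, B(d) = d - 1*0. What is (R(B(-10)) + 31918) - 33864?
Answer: -2133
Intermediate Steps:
B(d) = d (B(d) = d + 0 = d)
R(h) = -177 + h
(R(B(-10)) + 31918) - 33864 = ((-177 - 10) + 31918) - 33864 = (-187 + 31918) - 33864 = 31731 - 33864 = -2133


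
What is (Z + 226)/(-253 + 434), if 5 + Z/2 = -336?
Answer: -456/181 ≈ -2.5193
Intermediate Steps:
Z = -682 (Z = -10 + 2*(-336) = -10 - 672 = -682)
(Z + 226)/(-253 + 434) = (-682 + 226)/(-253 + 434) = -456/181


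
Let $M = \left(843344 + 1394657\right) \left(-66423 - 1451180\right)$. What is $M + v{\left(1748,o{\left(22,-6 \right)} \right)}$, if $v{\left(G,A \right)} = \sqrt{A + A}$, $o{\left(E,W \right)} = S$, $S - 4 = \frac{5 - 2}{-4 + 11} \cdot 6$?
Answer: $-3396397031603 + \frac{2 \sqrt{161}}{7} \approx -3.3964 \cdot 10^{12}$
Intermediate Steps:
$S = \frac{46}{7}$ ($S = 4 + \frac{5 - 2}{-4 + 11} \cdot 6 = 4 + \frac{3}{7} \cdot 6 = 4 + \frac{18}{7} = \frac{46}{7} \approx 6.5714$)
$o{\left(E,W \right)} = \frac{46}{7}$
$v{\left(G,A \right)} = \sqrt{2} \sqrt{A}$ ($v{\left(G,A \right)} = \sqrt{2 A} = \sqrt{2} \sqrt{A}$)
$M = -3396397031603$ ($M = 2238001 \left(-1517603\right) = -3396397031603$)
$M + v{\left(1748,o{\left(22,-6 \right)} \right)} = -3396397031603 + \sqrt{2} \sqrt{\frac{46}{7}} = -3396397031603 + \sqrt{2} \frac{\sqrt{322}}{7} = -3396397031603 + \frac{2 \sqrt{161}}{7}$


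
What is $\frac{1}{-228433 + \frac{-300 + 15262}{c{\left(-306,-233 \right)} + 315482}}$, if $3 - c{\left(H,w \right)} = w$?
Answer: $- \frac{157859}{36060197466} \approx -4.3777 \cdot 10^{-6}$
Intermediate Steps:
$c{\left(H,w \right)} = 3 - w$
$\frac{1}{-228433 + \frac{-300 + 15262}{c{\left(-306,-233 \right)} + 315482}} = \frac{1}{-228433 + \frac{-300 + 15262}{\left(3 - -233\right) + 315482}} = \frac{1}{-228433 + \frac{14962}{\left(3 + 233\right) + 315482}} = \frac{1}{-228433 + \frac{14962}{236 + 315482}} = \frac{1}{-228433 + \frac{14962}{315718}} = \frac{1}{-228433 + 14962 \cdot \frac{1}{315718}} = \frac{1}{-228433 + \frac{7481}{157859}} = \frac{1}{- \frac{36060197466}{157859}} = - \frac{157859}{36060197466}$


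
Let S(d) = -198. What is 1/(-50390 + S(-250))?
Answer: -1/50588 ≈ -1.9768e-5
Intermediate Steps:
1/(-50390 + S(-250)) = 1/(-50390 - 198) = 1/(-50588) = -1/50588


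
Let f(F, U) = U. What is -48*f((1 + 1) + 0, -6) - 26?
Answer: 262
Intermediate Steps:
-48*f((1 + 1) + 0, -6) - 26 = -48*(-6) - 26 = 288 - 26 = 262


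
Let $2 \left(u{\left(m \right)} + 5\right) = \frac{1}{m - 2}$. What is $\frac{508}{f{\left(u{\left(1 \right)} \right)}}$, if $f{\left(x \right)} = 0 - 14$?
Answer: $- \frac{254}{7} \approx -36.286$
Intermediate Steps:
$u{\left(m \right)} = -5 + \frac{1}{2 \left(-2 + m\right)}$ ($u{\left(m \right)} = -5 + \frac{1}{2 \left(m - 2\right)} = -5 + \frac{1}{2 \left(-2 + m\right)}$)
$f{\left(x \right)} = -14$
$\frac{508}{f{\left(u{\left(1 \right)} \right)}} = \frac{508}{-14} = 508 \left(- \frac{1}{14}\right) = - \frac{254}{7}$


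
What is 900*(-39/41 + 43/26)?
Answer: 337050/533 ≈ 632.36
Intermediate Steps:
900*(-39/41 + 43/26) = 900*(749/1066) = 337050/533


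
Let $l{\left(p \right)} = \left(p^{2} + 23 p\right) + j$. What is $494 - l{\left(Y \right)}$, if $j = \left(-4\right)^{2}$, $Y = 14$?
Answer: $-40$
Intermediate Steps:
$j = 16$
$l{\left(p \right)} = 16 + p^{2} + 23 p$ ($l{\left(p \right)} = \left(p^{2} + 23 p\right) + 16 = 16 + p^{2} + 23 p$)
$494 - l{\left(Y \right)} = 494 - \left(16 + 14^{2} + 23 \cdot 14\right) = 494 - \left(16 + 196 + 322\right) = 494 - 534 = -40$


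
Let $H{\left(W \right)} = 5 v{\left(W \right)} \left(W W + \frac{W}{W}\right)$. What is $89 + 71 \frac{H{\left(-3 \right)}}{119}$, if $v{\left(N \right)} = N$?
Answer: $- \frac{59}{119} \approx -0.4958$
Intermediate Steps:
$H{\left(W \right)} = 5 W \left(1 + W^{2}\right)$ ($H{\left(W \right)} = 5 W \left(W W + \frac{W}{W}\right) = 5 W \left(W^{2} + 1\right) = 5 W \left(1 + W^{2}\right)$)
$89 + 71 \frac{H{\left(-3 \right)}}{119} = 89 + 71 \frac{5 \left(-3\right) \left(1 + \left(-3\right)^{2}\right)}{119} = 89 + 71 \cdot 5 \left(-3\right) \left(1 + 9\right) \frac{1}{119} = 89 + 71 \cdot 5 \left(-3\right) 10 \cdot \frac{1}{119} = 89 + 71 \left(\left(-150\right) \frac{1}{119}\right) = 89 + 71 \left(- \frac{150}{119}\right) = 89 - \frac{10650}{119} = - \frac{59}{119}$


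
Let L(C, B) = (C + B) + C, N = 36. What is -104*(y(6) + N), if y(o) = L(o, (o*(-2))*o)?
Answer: 2496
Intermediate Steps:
L(C, B) = B + 2*C (L(C, B) = (B + C) + C = B + 2*C)
y(o) = -2*o² + 2*o (y(o) = (o*(-2))*o + 2*o = (-2*o)*o + 2*o = -2*o² + 2*o)
-104*(y(6) + N) = -104*(2*6*(1 - 1*6) + 36) = -104*(2*6*(1 - 6) + 36) = -104*(2*6*(-5) + 36) = -104*(-60 + 36) = -104*(-24) = 2496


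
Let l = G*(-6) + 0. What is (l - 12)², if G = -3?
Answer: 36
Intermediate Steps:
l = 18 (l = -3*(-6) + 0 = 18 + 0 = 18)
(l - 12)² = (18 - 12)² = 6² = 36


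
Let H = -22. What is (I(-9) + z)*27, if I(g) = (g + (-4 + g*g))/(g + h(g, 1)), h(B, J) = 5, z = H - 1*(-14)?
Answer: -675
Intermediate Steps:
z = -8 (z = -22 - 1*(-14) = -22 + 14 = -8)
I(g) = (-4 + g + g²)/(5 + g) (I(g) = (g + (-4 + g*g))/(g + 5) = (g + (-4 + g²))/(5 + g) = (-4 + g + g²)/(5 + g))
(I(-9) + z)*27 = ((-4 - 9 + (-9)²)/(5 - 9) - 8)*27 = ((-4 - 9 + 81)/(-4) - 8)*27 = (-¼*68 - 8)*27 = (-17 - 8)*27 = -25*27 = -675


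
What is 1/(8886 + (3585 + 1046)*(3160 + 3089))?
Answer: 1/28948005 ≈ 3.4545e-8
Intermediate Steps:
1/(8886 + (3585 + 1046)*(3160 + 3089)) = 1/(8886 + 4631*6249) = 1/(8886 + 28939119) = 1/28948005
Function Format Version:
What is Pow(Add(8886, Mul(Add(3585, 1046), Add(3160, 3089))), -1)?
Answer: Rational(1, 28948005) ≈ 3.4545e-8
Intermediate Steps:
Pow(Add(8886, Mul(Add(3585, 1046), Add(3160, 3089))), -1) = Pow(Add(8886, Mul(4631, 6249)), -1) = Pow(Add(8886, 28939119), -1) = Pow(28948005, -1) = Rational(1, 28948005)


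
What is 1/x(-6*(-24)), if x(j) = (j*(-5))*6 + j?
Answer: -1/4176 ≈ -0.00023946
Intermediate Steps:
x(j) = -29*j (x(j) = -5*j*6 + j = -30*j + j = -29*j)
1/x(-6*(-24)) = 1/(-(-174)*(-24)) = 1/(-29*144) = 1/(-4176) = -1/4176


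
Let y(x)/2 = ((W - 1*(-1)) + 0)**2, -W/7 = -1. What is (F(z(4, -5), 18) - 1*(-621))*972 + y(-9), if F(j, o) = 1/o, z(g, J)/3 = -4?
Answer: 603794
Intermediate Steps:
W = 7 (W = -7*(-1) = 7)
z(g, J) = -12 (z(g, J) = 3*(-4) = -12)
y(x) = 128 (y(x) = 2*((7 - 1*(-1)) + 0)**2 = 2*((7 + 1) + 0)**2 = 2*(8 + 0)**2 = 2*8**2 = 2*64 = 128)
(F(z(4, -5), 18) - 1*(-621))*972 + y(-9) = (1/18 - 1*(-621))*972 + 128 = (1/18 + 621)*972 + 128 = (11179/18)*972 + 128 = 603666 + 128 = 603794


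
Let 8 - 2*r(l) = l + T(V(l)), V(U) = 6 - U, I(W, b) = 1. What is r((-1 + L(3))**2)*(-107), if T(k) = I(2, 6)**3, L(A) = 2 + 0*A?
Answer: -321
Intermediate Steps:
L(A) = 2 (L(A) = 2 + 0 = 2)
T(k) = 1 (T(k) = 1**3 = 1)
r(l) = 7/2 - l/2 (r(l) = 4 - (l + 1)/2 = 4 - (1 + l)/2 = 4 + (-1/2 - l/2) = 7/2 - l/2)
r((-1 + L(3))**2)*(-107) = (7/2 - (-1 + 2)**2/2)*(-107) = (7/2 - 1/2*1**2)*(-107) = (7/2 - 1/2*1)*(-107) = (7/2 - 1/2)*(-107) = 3*(-107) = -321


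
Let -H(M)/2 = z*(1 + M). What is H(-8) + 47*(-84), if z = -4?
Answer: -4004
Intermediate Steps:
H(M) = 8 + 8*M (H(M) = -(-8)*(1 + M) = -2*(-4 - 4*M) = 8 + 8*M)
H(-8) + 47*(-84) = (8 + 8*(-8)) + 47*(-84) = (8 - 64) - 3948 = -56 - 3948 = -4004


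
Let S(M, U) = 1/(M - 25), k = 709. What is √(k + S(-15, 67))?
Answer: 3*√31510/20 ≈ 26.627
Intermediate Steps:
S(M, U) = 1/(-25 + M)
√(k + S(-15, 67)) = √(709 + 1/(-25 - 15)) = √(709 + 1/(-40)) = √(709 - 1/40) = √(28359/40) = 3*√31510/20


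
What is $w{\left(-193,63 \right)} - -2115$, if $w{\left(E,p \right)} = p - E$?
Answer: $2371$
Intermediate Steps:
$w{\left(-193,63 \right)} - -2115 = \left(63 - -193\right) - -2115 = \left(63 + 193\right) + 2115 = 256 + 2115 = 2371$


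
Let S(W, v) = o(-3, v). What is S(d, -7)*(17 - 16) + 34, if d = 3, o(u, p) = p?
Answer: 27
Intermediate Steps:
S(W, v) = v
S(d, -7)*(17 - 16) + 34 = -7*(17 - 16) + 34 = -7*1 + 34 = -7 + 34 = 27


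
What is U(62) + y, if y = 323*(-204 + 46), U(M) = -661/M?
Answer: -3164769/62 ≈ -51045.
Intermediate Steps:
y = -51034 (y = 323*(-158) = -51034)
U(62) + y = -661/62 - 51034 = -3164769/62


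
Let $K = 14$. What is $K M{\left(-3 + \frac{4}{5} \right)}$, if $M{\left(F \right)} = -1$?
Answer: $-14$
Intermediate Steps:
$K M{\left(-3 + \frac{4}{5} \right)} = 14 \left(-1\right) = -14$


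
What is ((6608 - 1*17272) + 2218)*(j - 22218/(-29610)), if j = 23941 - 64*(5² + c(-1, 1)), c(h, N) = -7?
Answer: -135699973204/705 ≈ -1.9248e+8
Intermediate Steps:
j = 22789 (j = 23941 - 64*(5² - 7) = 23941 - 64*(25 - 7) = 23941 - 64*18 = 23941 - 1152 = 22789)
((6608 - 1*17272) + 2218)*(j - 22218/(-29610)) = ((6608 - 1*17272) + 2218)*(22789 - 22218/(-29610)) = ((6608 - 17272) + 2218)*(22789 - 22218*(-1/29610)) = (-10664 + 2218)*(22789 + 529/705) = -8446*16066774/705 = -135699973204/705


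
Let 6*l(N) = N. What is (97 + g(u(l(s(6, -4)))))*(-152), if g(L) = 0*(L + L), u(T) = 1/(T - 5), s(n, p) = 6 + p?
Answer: -14744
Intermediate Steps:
l(N) = N/6
u(T) = 1/(-5 + T)
g(L) = 0 (g(L) = 0*(2*L) = 0)
(97 + g(u(l(s(6, -4)))))*(-152) = (97 + 0)*(-152) = 97*(-152) = -14744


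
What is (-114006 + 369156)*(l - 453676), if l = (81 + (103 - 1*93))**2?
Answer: -113642534250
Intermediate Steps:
l = 8281 (l = (81 + (103 - 93))**2 = (81 + 10)**2 = 91**2 = 8281)
(-114006 + 369156)*(l - 453676) = (-114006 + 369156)*(8281 - 453676) = 255150*(-445395) = -113642534250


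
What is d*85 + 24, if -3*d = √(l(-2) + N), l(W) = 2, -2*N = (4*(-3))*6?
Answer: 24 - 85*√38/3 ≈ -150.66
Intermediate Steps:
N = 36 (N = -4*(-3)*6/2 = -(-6)*6 = -½*(-72) = 36)
d = -√38/3 (d = -√(2 + 36)/3 = -√38/3 ≈ -2.0548)
d*85 + 24 = -√38/3*85 + 24 = -85*√38/3 + 24 = 24 - 85*√38/3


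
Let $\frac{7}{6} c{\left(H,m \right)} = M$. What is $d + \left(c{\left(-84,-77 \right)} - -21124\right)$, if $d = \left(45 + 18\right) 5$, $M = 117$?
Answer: $\frac{150775}{7} \approx 21539.0$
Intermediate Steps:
$c{\left(H,m \right)} = \frac{702}{7}$ ($c{\left(H,m \right)} = \frac{6}{7} \cdot 117 = \frac{702}{7}$)
$d = 315$ ($d = 63 \cdot 5 = 315$)
$d + \left(c{\left(-84,-77 \right)} - -21124\right) = 315 + \left(\frac{702}{7} - -21124\right) = 315 + \left(\frac{702}{7} + 21124\right) = 315 + \frac{148570}{7} = \frac{150775}{7}$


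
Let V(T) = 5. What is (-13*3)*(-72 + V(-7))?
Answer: 2613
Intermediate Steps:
(-13*3)*(-72 + V(-7)) = (-13*3)*(-72 + 5) = -39*(-67) = 2613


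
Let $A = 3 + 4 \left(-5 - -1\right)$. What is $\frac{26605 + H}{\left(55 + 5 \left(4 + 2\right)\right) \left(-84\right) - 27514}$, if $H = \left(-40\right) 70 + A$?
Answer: $- \frac{11896}{17327} \approx -0.68656$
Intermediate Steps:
$A = -13$ ($A = 3 + 4 \left(-5 + 1\right) = 3 + 4 \left(-4\right) = 3 - 16 = -13$)
$H = -2813$ ($H = \left(-40\right) 70 - 13 = -2800 - 13 = -2813$)
$\frac{26605 + H}{\left(55 + 5 \left(4 + 2\right)\right) \left(-84\right) - 27514} = \frac{26605 - 2813}{\left(55 + 5 \left(4 + 2\right)\right) \left(-84\right) - 27514} = \frac{23792}{\left(55 + 5 \cdot 6\right) \left(-84\right) - 27514} = \frac{23792}{\left(55 + 30\right) \left(-84\right) - 27514} = \frac{23792}{85 \left(-84\right) - 27514} = \frac{23792}{-7140 - 27514} = \frac{23792}{-34654} = 23792 \left(- \frac{1}{34654}\right) = - \frac{11896}{17327}$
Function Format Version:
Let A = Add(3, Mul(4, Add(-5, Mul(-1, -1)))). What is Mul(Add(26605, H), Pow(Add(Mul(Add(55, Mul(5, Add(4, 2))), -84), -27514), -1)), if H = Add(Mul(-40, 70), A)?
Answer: Rational(-11896, 17327) ≈ -0.68656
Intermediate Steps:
A = -13 (A = Add(3, Mul(4, Add(-5, 1))) = Add(3, Mul(4, -4)) = Add(3, -16) = -13)
H = -2813 (H = Add(Mul(-40, 70), -13) = Add(-2800, -13) = -2813)
Mul(Add(26605, H), Pow(Add(Mul(Add(55, Mul(5, Add(4, 2))), -84), -27514), -1)) = Mul(Add(26605, -2813), Pow(Add(Mul(Add(55, Mul(5, Add(4, 2))), -84), -27514), -1)) = Mul(23792, Pow(Add(Mul(Add(55, Mul(5, 6)), -84), -27514), -1)) = Mul(23792, Pow(Add(Mul(Add(55, 30), -84), -27514), -1)) = Mul(23792, Pow(Add(Mul(85, -84), -27514), -1)) = Mul(23792, Pow(Add(-7140, -27514), -1)) = Mul(23792, Pow(-34654, -1)) = Mul(23792, Rational(-1, 34654)) = Rational(-11896, 17327)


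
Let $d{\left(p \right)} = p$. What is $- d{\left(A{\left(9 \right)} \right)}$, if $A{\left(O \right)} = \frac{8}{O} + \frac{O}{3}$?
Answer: $- \frac{35}{9} \approx -3.8889$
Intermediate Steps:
$A{\left(O \right)} = \frac{8}{O} + \frac{O}{3}$ ($A{\left(O \right)} = \frac{8}{O} + O \frac{1}{3} = \frac{8}{O} + \frac{O}{3}$)
$- d{\left(A{\left(9 \right)} \right)} = - (\frac{8}{9} + \frac{1}{3} \cdot 9) = - (8 \cdot \frac{1}{9} + 3) = - (\frac{8}{9} + 3) = \left(-1\right) \frac{35}{9} = - \frac{35}{9}$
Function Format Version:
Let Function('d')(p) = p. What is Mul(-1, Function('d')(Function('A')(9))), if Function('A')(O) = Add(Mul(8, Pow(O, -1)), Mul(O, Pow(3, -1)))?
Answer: Rational(-35, 9) ≈ -3.8889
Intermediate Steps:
Function('A')(O) = Add(Mul(8, Pow(O, -1)), Mul(Rational(1, 3), O)) (Function('A')(O) = Add(Mul(8, Pow(O, -1)), Mul(O, Rational(1, 3))) = Add(Mul(8, Pow(O, -1)), Mul(Rational(1, 3), O)))
Mul(-1, Function('d')(Function('A')(9))) = Mul(-1, Add(Mul(8, Pow(9, -1)), Mul(Rational(1, 3), 9))) = Mul(-1, Add(Mul(8, Rational(1, 9)), 3)) = Mul(-1, Add(Rational(8, 9), 3)) = Mul(-1, Rational(35, 9)) = Rational(-35, 9)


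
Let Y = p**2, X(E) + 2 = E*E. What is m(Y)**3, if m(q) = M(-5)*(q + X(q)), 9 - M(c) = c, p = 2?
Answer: 16003008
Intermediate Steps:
M(c) = 9 - c
X(E) = -2 + E**2 (X(E) = -2 + E*E = -2 + E**2)
Y = 4 (Y = 2**2 = 4)
m(q) = -28 + 14*q + 14*q**2 (m(q) = (9 - 1*(-5))*(q + (-2 + q**2)) = (9 + 5)*(-2 + q + q**2) = 14*(-2 + q + q**2) = -28 + 14*q + 14*q**2)
m(Y)**3 = (-28 + 14*4 + 14*4**2)**3 = (-28 + 56 + 14*16)**3 = (-28 + 56 + 224)**3 = 252**3 = 16003008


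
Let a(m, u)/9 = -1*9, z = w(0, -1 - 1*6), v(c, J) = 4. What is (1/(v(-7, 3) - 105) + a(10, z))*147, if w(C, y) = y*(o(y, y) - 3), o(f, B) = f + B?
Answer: -1202754/101 ≈ -11908.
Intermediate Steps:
o(f, B) = B + f
w(C, y) = y*(-3 + 2*y) (w(C, y) = y*((y + y) - 3) = y*(2*y - 3) = y*(-3 + 2*y))
z = 119 (z = (-1 - 1*6)*(-3 + 2*(-1 - 1*6)) = (-1 - 6)*(-3 + 2*(-1 - 6)) = -7*(-3 + 2*(-7)) = -7*(-3 - 14) = -7*(-17) = 119)
a(m, u) = -81 (a(m, u) = 9*(-1*9) = 9*(-9) = -81)
(1/(v(-7, 3) - 105) + a(10, z))*147 = (1/(4 - 105) - 81)*147 = (1/(-101) - 81)*147 = (-1/101 - 81)*147 = -8182/101*147 = -1202754/101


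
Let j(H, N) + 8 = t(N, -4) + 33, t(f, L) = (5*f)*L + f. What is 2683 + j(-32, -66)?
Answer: 3962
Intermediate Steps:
t(f, L) = f + 5*L*f (t(f, L) = 5*L*f + f = f + 5*L*f)
j(H, N) = 25 - 19*N (j(H, N) = -8 + (N*(1 + 5*(-4)) + 33) = -8 + (N*(1 - 20) + 33) = -8 + (N*(-19) + 33) = -8 + (-19*N + 33) = -8 + (33 - 19*N) = 25 - 19*N)
2683 + j(-32, -66) = 2683 + (25 - 19*(-66)) = 2683 + (25 + 1254) = 2683 + 1279 = 3962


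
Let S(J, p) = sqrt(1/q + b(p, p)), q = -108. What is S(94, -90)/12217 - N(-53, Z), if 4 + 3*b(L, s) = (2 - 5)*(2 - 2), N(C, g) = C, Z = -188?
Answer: 53 + I*sqrt(435)/219906 ≈ 53.0 + 9.4843e-5*I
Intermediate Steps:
b(L, s) = -4/3 (b(L, s) = -4/3 + ((2 - 5)*(2 - 2))/3 = -4/3 + (-3*0)/3 = -4/3 + (1/3)*0 = -4/3 + 0 = -4/3)
S(J, p) = I*sqrt(435)/18 (S(J, p) = sqrt(1/(-108) - 4/3) = sqrt(-1/108 - 4/3) = sqrt(-145/108) = I*sqrt(435)/18)
S(94, -90)/12217 - N(-53, Z) = (I*sqrt(435)/18)/12217 - 1*(-53) = (I*sqrt(435)/18)*(1/12217) + 53 = I*sqrt(435)/219906 + 53 = 53 + I*sqrt(435)/219906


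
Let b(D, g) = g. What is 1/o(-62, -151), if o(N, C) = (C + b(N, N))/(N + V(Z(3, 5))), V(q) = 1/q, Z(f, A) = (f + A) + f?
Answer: 227/781 ≈ 0.29065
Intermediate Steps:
Z(f, A) = A + 2*f (Z(f, A) = (A + f) + f = A + 2*f)
o(N, C) = (C + N)/(1/11 + N) (o(N, C) = (C + N)/(N + 1/(5 + 2*3)) = (C + N)/(N + 1/(5 + 6)) = (C + N)/(N + 1/11) = (C + N)/(1/11 + N))
1/o(-62, -151) = 1/(11*(-151 - 62)/(1 + 11*(-62))) = 1/(11*(-213)/(1 - 682)) = 1/(11*(-213)/(-681)) = 1/(11*(-1/681)*(-213)) = 1/(781/227) = 227/781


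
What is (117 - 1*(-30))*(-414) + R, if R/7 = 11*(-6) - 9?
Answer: -61383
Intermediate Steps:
R = -525 (R = 7*(11*(-6) - 9) = 7*(-66 - 9) = 7*(-75) = -525)
(117 - 1*(-30))*(-414) + R = (117 - 1*(-30))*(-414) - 525 = (117 + 30)*(-414) - 525 = 147*(-414) - 525 = -60858 - 525 = -61383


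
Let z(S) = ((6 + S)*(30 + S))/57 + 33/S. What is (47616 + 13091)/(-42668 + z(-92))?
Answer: -318347508/223262329 ≈ -1.4259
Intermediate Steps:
z(S) = 33/S + (6 + S)*(30 + S)/57 (z(S) = ((6 + S)*(30 + S))*(1/57) + 33/S = (6 + S)*(30 + S)/57 + 33/S = 33/S + (6 + S)*(30 + S)/57)
(47616 + 13091)/(-42668 + z(-92)) = (47616 + 13091)/(-42668 + (1/57)*(1881 - 92*(180 + (-92)**2 + 36*(-92)))/(-92)) = 60707/(-42668 + (1/57)*(-1/92)*(1881 - 92*(180 + 8464 - 3312))) = 60707/(-42668 + (1/57)*(-1/92)*(1881 - 92*5332)) = 60707/(-42668 + (1/57)*(-1/92)*(1881 - 490544)) = 60707/(-42668 + (1/57)*(-1/92)*(-488663)) = 60707/(-42668 + 488663/5244) = 60707/(-223262329/5244) = 60707*(-5244/223262329) = -318347508/223262329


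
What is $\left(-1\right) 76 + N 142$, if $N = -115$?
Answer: $-16406$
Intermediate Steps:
$\left(-1\right) 76 + N 142 = \left(-1\right) 76 - 16330 = -76 - 16330 = -16406$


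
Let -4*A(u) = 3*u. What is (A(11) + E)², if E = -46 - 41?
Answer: 145161/16 ≈ 9072.6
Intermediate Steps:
E = -87
A(u) = -3*u/4
(A(11) + E)² = (-¾*11 - 87)² = (-33/4 - 87)² = (-381/4)² = 145161/16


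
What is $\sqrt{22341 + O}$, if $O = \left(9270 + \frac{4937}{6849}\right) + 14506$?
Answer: $\frac{\sqrt{240369665470}}{2283} \approx 214.75$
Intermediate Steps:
$O = \frac{162846761}{6849}$ ($O = \left(9270 + 4937 \cdot \frac{1}{6849}\right) + 14506 = \left(9270 + \frac{4937}{6849}\right) + 14506 = \frac{63495167}{6849} + 14506 = \frac{162846761}{6849} \approx 23777.0$)
$\sqrt{22341 + O} = \sqrt{22341 + \frac{162846761}{6849}} = \sqrt{\frac{315860270}{6849}} = \frac{\sqrt{240369665470}}{2283}$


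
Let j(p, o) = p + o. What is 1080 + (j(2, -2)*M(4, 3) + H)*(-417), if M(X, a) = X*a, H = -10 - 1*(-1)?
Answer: 4833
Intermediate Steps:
j(p, o) = o + p
H = -9 (H = -10 + 1 = -9)
1080 + (j(2, -2)*M(4, 3) + H)*(-417) = 1080 + ((-2 + 2)*(4*3) - 9)*(-417) = 1080 + (0*12 - 9)*(-417) = 1080 + (0 - 9)*(-417) = 1080 - 9*(-417) = 1080 + 3753 = 4833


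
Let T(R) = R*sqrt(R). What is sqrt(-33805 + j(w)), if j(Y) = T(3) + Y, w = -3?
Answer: sqrt(-33808 + 3*sqrt(3)) ≈ 183.86*I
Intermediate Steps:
T(R) = R**(3/2)
j(Y) = Y + 3*sqrt(3) (j(Y) = 3**(3/2) + Y = 3*sqrt(3) + Y = Y + 3*sqrt(3))
sqrt(-33805 + j(w)) = sqrt(-33805 + (-3 + 3*sqrt(3))) = sqrt(-33808 + 3*sqrt(3))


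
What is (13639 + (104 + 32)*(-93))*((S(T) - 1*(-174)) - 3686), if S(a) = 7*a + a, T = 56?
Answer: -3036424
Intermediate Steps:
S(a) = 8*a
(13639 + (104 + 32)*(-93))*((S(T) - 1*(-174)) - 3686) = (13639 + (104 + 32)*(-93))*((8*56 - 1*(-174)) - 3686) = (13639 + 136*(-93))*((448 + 174) - 3686) = (13639 - 12648)*(622 - 3686) = 991*(-3064) = -3036424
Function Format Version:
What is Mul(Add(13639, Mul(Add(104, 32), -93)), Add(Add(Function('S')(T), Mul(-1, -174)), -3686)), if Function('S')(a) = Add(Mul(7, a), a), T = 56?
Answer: -3036424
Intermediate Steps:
Function('S')(a) = Mul(8, a)
Mul(Add(13639, Mul(Add(104, 32), -93)), Add(Add(Function('S')(T), Mul(-1, -174)), -3686)) = Mul(Add(13639, Mul(Add(104, 32), -93)), Add(Add(Mul(8, 56), Mul(-1, -174)), -3686)) = Mul(Add(13639, Mul(136, -93)), Add(Add(448, 174), -3686)) = Mul(Add(13639, -12648), Add(622, -3686)) = Mul(991, -3064) = -3036424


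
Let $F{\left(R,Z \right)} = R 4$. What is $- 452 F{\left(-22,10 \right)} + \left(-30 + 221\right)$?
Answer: $39967$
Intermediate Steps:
$F{\left(R,Z \right)} = 4 R$
$- 452 F{\left(-22,10 \right)} + \left(-30 + 221\right) = - 452 \cdot 4 \left(-22\right) + \left(-30 + 221\right) = \left(-452\right) \left(-88\right) + 191 = 39776 + 191 = 39967$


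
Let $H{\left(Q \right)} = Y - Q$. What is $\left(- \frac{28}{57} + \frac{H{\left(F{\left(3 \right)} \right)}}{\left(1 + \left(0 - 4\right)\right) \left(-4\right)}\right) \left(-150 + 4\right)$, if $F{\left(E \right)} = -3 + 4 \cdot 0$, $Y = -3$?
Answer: $\frac{4088}{57} \approx 71.719$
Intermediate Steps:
$F{\left(E \right)} = -3$ ($F{\left(E \right)} = -3 + 0 = -3$)
$H{\left(Q \right)} = -3 - Q$
$\left(- \frac{28}{57} + \frac{H{\left(F{\left(3 \right)} \right)}}{\left(1 + \left(0 - 4\right)\right) \left(-4\right)}\right) \left(-150 + 4\right) = \left(- \frac{28}{57} + \frac{-3 - -3}{\left(1 + \left(0 - 4\right)\right) \left(-4\right)}\right) \left(-150 + 4\right) = \left(\left(-28\right) \frac{1}{57} + \frac{-3 + 3}{\left(1 - 4\right) \left(-4\right)}\right) \left(-146\right) = \left(- \frac{28}{57} + \frac{0}{\left(-3\right) \left(-4\right)}\right) \left(-146\right) = \left(- \frac{28}{57} + \frac{0}{12}\right) \left(-146\right) = \left(- \frac{28}{57} + 0 \cdot \frac{1}{12}\right) \left(-146\right) = \left(- \frac{28}{57} + 0\right) \left(-146\right) = \left(- \frac{28}{57}\right) \left(-146\right) = \frac{4088}{57}$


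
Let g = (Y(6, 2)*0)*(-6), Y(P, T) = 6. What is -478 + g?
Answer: -478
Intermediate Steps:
g = 0 (g = (6*0)*(-6) = 0*(-6) = 0)
-478 + g = -478 + 0 = -478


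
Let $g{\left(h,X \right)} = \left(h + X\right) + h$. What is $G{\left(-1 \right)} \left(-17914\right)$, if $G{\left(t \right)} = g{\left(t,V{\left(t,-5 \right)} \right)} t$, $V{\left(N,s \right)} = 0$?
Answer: $-35828$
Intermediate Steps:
$g{\left(h,X \right)} = X + 2 h$ ($g{\left(h,X \right)} = \left(X + h\right) + h = X + 2 h$)
$G{\left(t \right)} = 2 t^{2}$ ($G{\left(t \right)} = \left(0 + 2 t\right) t = 2 t t = 2 t^{2}$)
$G{\left(-1 \right)} \left(-17914\right) = 2 \left(-1\right)^{2} \left(-17914\right) = 2 \cdot 1 \left(-17914\right) = 2 \left(-17914\right) = -35828$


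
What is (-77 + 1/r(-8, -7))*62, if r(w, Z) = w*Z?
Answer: -133641/28 ≈ -4772.9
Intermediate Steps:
r(w, Z) = Z*w
(-77 + 1/r(-8, -7))*62 = (-77 + 1/(-7*(-8)))*62 = (-77 + 1/56)*62 = -4311/56*62 = -133641/28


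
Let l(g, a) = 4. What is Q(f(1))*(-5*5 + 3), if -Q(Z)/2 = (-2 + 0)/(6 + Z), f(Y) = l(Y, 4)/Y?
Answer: -44/5 ≈ -8.8000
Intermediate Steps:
f(Y) = 4/Y
Q(Z) = 4/(6 + Z) (Q(Z) = -2*(-2 + 0)/(6 + Z) = -(-4)/(6 + Z) = 4/(6 + Z))
Q(f(1))*(-5*5 + 3) = (4/(6 + 4/1))*(-5*5 + 3) = (4/(6 + 4*1))*(-25 + 3) = (4/(6 + 4))*(-22) = (4/10)*(-22) = (4*(⅒))*(-22) = (⅖)*(-22) = -44/5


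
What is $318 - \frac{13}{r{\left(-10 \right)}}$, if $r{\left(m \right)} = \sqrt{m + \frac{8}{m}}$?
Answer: $318 + \frac{13 i \sqrt{30}}{18} \approx 318.0 + 3.9558 i$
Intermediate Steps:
$318 - \frac{13}{r{\left(-10 \right)}} = 318 - \frac{13}{\sqrt{-10 + \frac{8}{-10}}} = 318 - \frac{13}{\sqrt{-10 + 8 \left(- \frac{1}{10}\right)}} = 318 - \frac{13}{\sqrt{-10 - \frac{4}{5}}} = 318 - \frac{13}{\sqrt{- \frac{54}{5}}} = 318 - \frac{13}{\frac{3}{5} i \sqrt{30}} = 318 - 13 \left(- \frac{i \sqrt{30}}{18}\right) = 318 - - \frac{13 i \sqrt{30}}{18} = 318 + \frac{13 i \sqrt{30}}{18}$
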